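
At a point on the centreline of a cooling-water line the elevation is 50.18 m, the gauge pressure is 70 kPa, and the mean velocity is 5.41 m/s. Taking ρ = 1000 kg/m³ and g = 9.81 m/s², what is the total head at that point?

Pressure head ψ = P/(ρg) = 70×1000 / (1000 × 9.81) = 7.14 m.
Velocity head = v²/(2g) = 5.41² / (2 × 9.81) = 1.492 m.
h = z + ψ + v²/(2g) = 50.18 + 7.14 + 1.492 = 58.81 m.

h ≈ 58.81 m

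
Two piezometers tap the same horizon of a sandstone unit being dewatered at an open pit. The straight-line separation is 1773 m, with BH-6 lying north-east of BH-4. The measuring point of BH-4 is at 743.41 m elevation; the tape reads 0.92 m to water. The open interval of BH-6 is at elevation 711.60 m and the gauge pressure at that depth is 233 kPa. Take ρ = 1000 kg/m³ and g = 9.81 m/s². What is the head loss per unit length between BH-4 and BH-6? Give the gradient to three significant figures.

i ≈ 0.00403 m/m

Total head at BH-4: h = 743.41 − 0.92 = 742.49 m.
Pressure head at BH-6: ψ = P/(ρg) = 233×1000 / (1000 × 9.81) = 23.75 m.
Total head at BH-6: h = z + ψ = 711.60 + 23.75 = 735.35 m.
Head difference: h(BH-4) − h(BH-6) = 742.49 − 735.35 = 7.14 m.
Hydraulic gradient: i = |Δh| / L = 7.14 / 1773 = 0.00403.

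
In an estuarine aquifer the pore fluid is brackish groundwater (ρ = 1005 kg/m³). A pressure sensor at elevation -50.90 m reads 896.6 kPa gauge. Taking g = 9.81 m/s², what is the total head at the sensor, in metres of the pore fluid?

h ≈ 40.04 m

ψ = P/(ρg) = 896.6×1000 / (1005 × 9.81) = 90.94 m.
h = z + ψ = -50.90 + 90.94 = 40.04 m.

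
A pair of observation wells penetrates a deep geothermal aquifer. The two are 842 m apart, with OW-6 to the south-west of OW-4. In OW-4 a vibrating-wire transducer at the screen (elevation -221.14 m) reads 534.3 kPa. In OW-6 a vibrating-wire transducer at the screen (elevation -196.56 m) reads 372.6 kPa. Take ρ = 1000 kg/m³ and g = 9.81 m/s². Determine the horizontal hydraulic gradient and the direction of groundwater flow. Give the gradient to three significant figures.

Pressure head at OW-4: ψ = P/(ρg) = 534.3×1000 / (1000 × 9.81) = 54.46 m.
Total head at OW-4: h = z + ψ = -221.14 + 54.46 = -166.68 m.
Pressure head at OW-6: ψ = P/(ρg) = 372.6×1000 / (1000 × 9.81) = 37.98 m.
Total head at OW-6: h = z + ψ = -196.56 + 37.98 = -158.58 m.
Head difference: h(OW-4) − h(OW-6) = -166.68 − (-158.58) = -8.10 m.
Hydraulic gradient: i = |Δh| / L = 8.10 / 842 = 0.00962.
Flow is from higher to lower head: from OW-6 toward OW-4, i.e. toward the north-east.

i ≈ 0.00962; groundwater flows toward the north-east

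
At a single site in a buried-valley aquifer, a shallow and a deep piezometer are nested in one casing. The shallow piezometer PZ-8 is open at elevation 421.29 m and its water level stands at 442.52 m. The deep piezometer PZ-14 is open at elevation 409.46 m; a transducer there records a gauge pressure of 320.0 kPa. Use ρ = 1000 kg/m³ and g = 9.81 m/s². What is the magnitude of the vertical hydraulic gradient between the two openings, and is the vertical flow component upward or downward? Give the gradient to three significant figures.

Total head at PZ-8: h = 442.52 m (water level in the standpipe).
Pressure head at PZ-14: ψ = P/(ρg) = 320.0×1000 / (1000 × 9.81) = 32.62 m.
Total head at PZ-14: h = z + ψ = 409.46 + 32.62 = 442.08 m.
Δh = h(PZ-8) − h(PZ-14) = 442.52 − 442.08 = 0.44 m.
Vertical separation Δz = 421.29 − 409.46 = 11.83 m.
|i_v| = |Δh| / Δz = 0.44 / 11.83 = 0.0372.
Head is higher in the shallow piezometer, so vertical flow is downward (recharge condition).

|i_v| ≈ 0.0372; vertical flow is downward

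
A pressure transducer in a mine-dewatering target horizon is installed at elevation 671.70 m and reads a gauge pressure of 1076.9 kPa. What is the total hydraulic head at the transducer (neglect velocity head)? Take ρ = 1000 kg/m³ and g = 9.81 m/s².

h ≈ 781.48 m

ψ = P/(ρg) = 1076.9×1000 / (1000 × 9.81) = 109.78 m.
h = z + ψ = 671.70 + 109.78 = 781.48 m.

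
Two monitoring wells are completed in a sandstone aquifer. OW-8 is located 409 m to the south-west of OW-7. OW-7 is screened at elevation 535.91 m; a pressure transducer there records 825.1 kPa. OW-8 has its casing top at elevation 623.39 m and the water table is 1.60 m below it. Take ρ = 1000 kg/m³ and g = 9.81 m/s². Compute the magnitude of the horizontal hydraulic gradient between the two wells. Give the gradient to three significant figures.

Pressure head at OW-7: ψ = P/(ρg) = 825.1×1000 / (1000 × 9.81) = 84.11 m.
Total head at OW-7: h = z + ψ = 535.91 + 84.11 = 620.02 m.
Total head at OW-8: h = 623.39 − 1.60 = 621.79 m.
Head difference: h(OW-7) − h(OW-8) = 620.02 − 621.79 = -1.77 m.
Hydraulic gradient: i = |Δh| / L = 1.77 / 409 = 0.00433.

i ≈ 0.00433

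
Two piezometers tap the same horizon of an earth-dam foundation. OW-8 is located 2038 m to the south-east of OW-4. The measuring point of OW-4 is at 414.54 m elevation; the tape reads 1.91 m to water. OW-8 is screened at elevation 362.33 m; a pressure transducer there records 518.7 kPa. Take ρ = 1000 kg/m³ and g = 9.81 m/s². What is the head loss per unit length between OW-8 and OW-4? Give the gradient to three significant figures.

i ≈ 0.00126 m/m

Total head at OW-4: h = 414.54 − 1.91 = 412.63 m.
Pressure head at OW-8: ψ = P/(ρg) = 518.7×1000 / (1000 × 9.81) = 52.87 m.
Total head at OW-8: h = z + ψ = 362.33 + 52.87 = 415.20 m.
Head difference: h(OW-4) − h(OW-8) = 412.63 − 415.20 = -2.57 m.
Hydraulic gradient: i = |Δh| / L = 2.57 / 2038 = 0.00126.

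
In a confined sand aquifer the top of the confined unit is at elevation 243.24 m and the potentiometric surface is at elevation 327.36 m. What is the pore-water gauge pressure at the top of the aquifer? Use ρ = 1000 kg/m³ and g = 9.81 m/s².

P ≈ 825 kPa

Pressure head at the aquifer top: ψ = h − z = 327.36 − 243.24 = 84.12 m.
P = ρgψ = 1000 × 9.81 × 84.12 = 825217 Pa ≈ 825 kPa.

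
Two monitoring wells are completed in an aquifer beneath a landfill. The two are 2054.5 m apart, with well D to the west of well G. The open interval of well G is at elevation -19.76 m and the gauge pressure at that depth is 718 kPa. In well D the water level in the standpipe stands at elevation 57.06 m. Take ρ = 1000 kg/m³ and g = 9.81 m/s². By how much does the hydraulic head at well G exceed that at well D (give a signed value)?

Δh ≈ -3.63 m

Pressure head at well G: ψ = P/(ρg) = 718×1000 / (1000 × 9.81) = 73.19 m.
Total head at well G: h = z + ψ = -19.76 + 73.19 = 53.43 m.
Total head at well D: h = 57.06 m (water level in the piezometer is the total head).
Head difference: h(well G) − h(well D) = 53.43 − 57.06 = -3.63 m.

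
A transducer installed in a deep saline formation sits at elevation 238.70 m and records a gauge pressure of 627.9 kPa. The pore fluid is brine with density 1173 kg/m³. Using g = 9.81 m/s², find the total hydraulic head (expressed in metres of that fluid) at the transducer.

ψ = P/(ρg) = 627.9×1000 / (1173 × 9.81) = 54.57 m.
h = z + ψ = 238.70 + 54.57 = 293.27 m.

h ≈ 293.27 m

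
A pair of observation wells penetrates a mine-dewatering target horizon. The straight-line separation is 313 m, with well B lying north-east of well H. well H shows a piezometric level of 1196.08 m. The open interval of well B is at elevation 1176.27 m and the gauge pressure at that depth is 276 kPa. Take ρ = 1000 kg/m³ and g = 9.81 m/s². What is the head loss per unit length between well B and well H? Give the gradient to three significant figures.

Total head at well H: h = 1196.08 m (water level in the piezometer is the total head).
Pressure head at well B: ψ = P/(ρg) = 276×1000 / (1000 × 9.81) = 28.13 m.
Total head at well B: h = z + ψ = 1176.27 + 28.13 = 1204.40 m.
Head difference: h(well H) − h(well B) = 1196.08 − 1204.40 = -8.32 m.
Hydraulic gradient: i = |Δh| / L = 8.32 / 313 = 0.0266.

i ≈ 0.0266 m/m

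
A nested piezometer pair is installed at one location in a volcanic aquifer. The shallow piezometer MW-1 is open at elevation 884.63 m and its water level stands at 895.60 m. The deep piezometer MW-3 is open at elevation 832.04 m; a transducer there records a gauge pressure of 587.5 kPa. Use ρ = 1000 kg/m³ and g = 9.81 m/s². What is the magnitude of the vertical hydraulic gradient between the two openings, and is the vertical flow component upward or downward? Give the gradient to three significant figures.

Total head at MW-1: h = 895.60 m (water level in the standpipe).
Pressure head at MW-3: ψ = P/(ρg) = 587.5×1000 / (1000 × 9.81) = 59.89 m.
Total head at MW-3: h = z + ψ = 832.04 + 59.89 = 891.93 m.
Δh = h(MW-1) − h(MW-3) = 895.60 − 891.93 = 3.67 m.
Vertical separation Δz = 884.63 − 832.04 = 52.59 m.
|i_v| = |Δh| / Δz = 3.67 / 52.59 = 0.0698.
Head is higher in the shallow piezometer, so vertical flow is downward (recharge condition).

|i_v| ≈ 0.0698; vertical flow is downward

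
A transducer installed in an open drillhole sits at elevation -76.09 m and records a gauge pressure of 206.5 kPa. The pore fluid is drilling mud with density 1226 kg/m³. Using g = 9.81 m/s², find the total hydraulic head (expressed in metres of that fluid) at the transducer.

h ≈ -58.92 m

ψ = P/(ρg) = 206.5×1000 / (1226 × 9.81) = 17.17 m.
h = z + ψ = -76.09 + 17.17 = -58.92 m.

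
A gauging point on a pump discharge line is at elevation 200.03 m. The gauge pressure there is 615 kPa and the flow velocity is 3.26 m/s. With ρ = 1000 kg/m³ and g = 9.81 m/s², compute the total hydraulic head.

Pressure head ψ = P/(ρg) = 615×1000 / (1000 × 9.81) = 62.69 m.
Velocity head = v²/(2g) = 3.26² / (2 × 9.81) = 0.542 m.
h = z + ψ + v²/(2g) = 200.03 + 62.69 + 0.542 = 263.26 m.

h ≈ 263.26 m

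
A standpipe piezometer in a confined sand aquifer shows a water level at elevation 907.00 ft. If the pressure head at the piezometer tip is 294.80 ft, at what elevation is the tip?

z ≈ 612.20 ft

z = h − ψ = 907.00 − 294.80 = 612.20 ft.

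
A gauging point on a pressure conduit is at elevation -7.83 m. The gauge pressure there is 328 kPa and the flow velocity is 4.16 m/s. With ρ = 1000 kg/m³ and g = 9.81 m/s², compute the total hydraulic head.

Pressure head ψ = P/(ρg) = 328×1000 / (1000 × 9.81) = 33.44 m.
Velocity head = v²/(2g) = 4.16² / (2 × 9.81) = 0.882 m.
h = z + ψ + v²/(2g) = -7.83 + 33.44 + 0.882 = 26.49 m.

h ≈ 26.49 m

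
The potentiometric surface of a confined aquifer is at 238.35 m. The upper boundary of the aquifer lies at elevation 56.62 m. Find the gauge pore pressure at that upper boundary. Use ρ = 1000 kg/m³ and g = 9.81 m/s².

Pressure head at the aquifer top: ψ = h − z = 238.35 − 56.62 = 181.73 m.
P = ρgψ = 1000 × 9.81 × 181.73 = 1782771 Pa ≈ 1780 kPa.

P ≈ 1780 kPa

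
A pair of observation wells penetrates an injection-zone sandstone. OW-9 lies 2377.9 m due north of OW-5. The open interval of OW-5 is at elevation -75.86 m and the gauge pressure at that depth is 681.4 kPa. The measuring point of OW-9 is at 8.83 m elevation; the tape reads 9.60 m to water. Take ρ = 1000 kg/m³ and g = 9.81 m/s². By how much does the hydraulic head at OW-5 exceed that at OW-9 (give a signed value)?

Δh ≈ -5.63 m

Pressure head at OW-5: ψ = P/(ρg) = 681.4×1000 / (1000 × 9.81) = 69.46 m.
Total head at OW-5: h = z + ψ = -75.86 + 69.46 = -6.40 m.
Total head at OW-9: h = 8.83 − 9.60 = -0.77 m.
Head difference: h(OW-5) − h(OW-9) = -6.40 − (-0.77) = -5.63 m.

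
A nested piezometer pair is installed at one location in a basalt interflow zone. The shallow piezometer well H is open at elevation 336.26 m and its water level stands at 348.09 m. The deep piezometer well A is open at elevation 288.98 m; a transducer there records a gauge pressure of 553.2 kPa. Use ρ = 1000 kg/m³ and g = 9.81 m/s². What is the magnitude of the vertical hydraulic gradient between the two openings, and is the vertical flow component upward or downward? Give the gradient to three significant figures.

Total head at well H: h = 348.09 m (water level in the standpipe).
Pressure head at well A: ψ = P/(ρg) = 553.2×1000 / (1000 × 9.81) = 56.39 m.
Total head at well A: h = z + ψ = 288.98 + 56.39 = 345.37 m.
Δh = h(well H) − h(well A) = 348.09 − 345.37 = 2.72 m.
Vertical separation Δz = 336.26 − 288.98 = 47.28 m.
|i_v| = |Δh| / Δz = 2.72 / 47.28 = 0.0575.
Head is higher in the shallow piezometer, so vertical flow is downward (recharge condition).

|i_v| ≈ 0.0575; vertical flow is downward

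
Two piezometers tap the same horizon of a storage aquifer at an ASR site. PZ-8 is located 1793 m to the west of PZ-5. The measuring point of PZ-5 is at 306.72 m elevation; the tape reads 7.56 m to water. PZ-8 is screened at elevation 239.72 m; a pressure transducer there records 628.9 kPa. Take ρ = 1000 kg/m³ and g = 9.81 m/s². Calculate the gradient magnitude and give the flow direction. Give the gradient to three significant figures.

i ≈ 0.00260; groundwater flows toward the east

Total head at PZ-5: h = 306.72 − 7.56 = 299.16 m.
Pressure head at PZ-8: ψ = P/(ρg) = 628.9×1000 / (1000 × 9.81) = 64.11 m.
Total head at PZ-8: h = z + ψ = 239.72 + 64.11 = 303.83 m.
Head difference: h(PZ-5) − h(PZ-8) = 299.16 − 303.83 = -4.67 m.
Hydraulic gradient: i = |Δh| / L = 4.67 / 1793 = 0.00260.
Flow is from higher to lower head: from PZ-8 toward PZ-5, i.e. toward the east.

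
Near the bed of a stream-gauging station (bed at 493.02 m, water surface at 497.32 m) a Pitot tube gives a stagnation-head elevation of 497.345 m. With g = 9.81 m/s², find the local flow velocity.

Near the bed, under hydrostatic conditions, the piezometric head (z + ψ) equals the free-surface elevation, 497.32 m.
Velocity head = total − piezometric = 497.345 − 497.32 = 0.025 m.
v = √(2g·h_v) = √(2 × 9.81 × 0.025) = 0.700 m/s.

v ≈ 0.700 m/s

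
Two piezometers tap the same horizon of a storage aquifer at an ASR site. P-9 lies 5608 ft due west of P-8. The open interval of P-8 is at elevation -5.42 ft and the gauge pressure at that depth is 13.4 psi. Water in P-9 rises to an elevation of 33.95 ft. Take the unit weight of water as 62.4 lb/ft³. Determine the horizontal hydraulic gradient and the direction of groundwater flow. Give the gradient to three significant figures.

i ≈ 0.00151; groundwater flows toward the east

Pressure head at P-8: ψ = 144·P/γ = 144 × 13.4 / 62.4 = 30.92 ft.
Total head at P-8: h = z + ψ = -5.42 + 30.92 = 25.50 ft.
Total head at P-9: h = 33.95 ft (water level in the piezometer is the total head).
Head difference: h(P-8) − h(P-9) = 25.50 − 33.95 = -8.45 ft.
Hydraulic gradient: i = |Δh| / L = 8.45 / 5608 = 0.00151.
Flow is from higher to lower head: from P-9 toward P-8, i.e. toward the east.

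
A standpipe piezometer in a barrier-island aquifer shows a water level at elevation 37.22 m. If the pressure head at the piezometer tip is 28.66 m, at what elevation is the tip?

z ≈ 8.56 m

z = h − ψ = 37.22 − 28.66 = 8.56 m.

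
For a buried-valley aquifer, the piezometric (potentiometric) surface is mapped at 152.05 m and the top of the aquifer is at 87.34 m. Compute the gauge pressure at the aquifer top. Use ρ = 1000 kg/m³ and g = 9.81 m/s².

P ≈ 635 kPa

Pressure head at the aquifer top: ψ = h − z = 152.05 − 87.34 = 64.71 m.
P = ρgψ = 1000 × 9.81 × 64.71 = 634805 Pa ≈ 635 kPa.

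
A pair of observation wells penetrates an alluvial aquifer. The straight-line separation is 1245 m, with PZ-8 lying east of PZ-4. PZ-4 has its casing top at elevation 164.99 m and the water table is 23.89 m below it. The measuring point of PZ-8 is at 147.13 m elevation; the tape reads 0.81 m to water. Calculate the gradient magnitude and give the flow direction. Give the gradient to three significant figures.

Total head at PZ-4: h = 164.99 − 23.89 = 141.10 m.
Total head at PZ-8: h = 147.13 − 0.81 = 146.32 m.
Head difference: h(PZ-4) − h(PZ-8) = 141.10 − 146.32 = -5.22 m.
Hydraulic gradient: i = |Δh| / L = 5.22 / 1245 = 0.00419.
Flow is from higher to lower head: from PZ-8 toward PZ-4, i.e. toward the west.

i ≈ 0.00419; groundwater flows toward the west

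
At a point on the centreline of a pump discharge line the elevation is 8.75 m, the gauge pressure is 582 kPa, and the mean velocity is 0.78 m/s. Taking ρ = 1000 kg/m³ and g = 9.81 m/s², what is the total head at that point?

Pressure head ψ = P/(ρg) = 582×1000 / (1000 × 9.81) = 59.33 m.
Velocity head = v²/(2g) = 0.78² / (2 × 9.81) = 0.031 m.
h = z + ψ + v²/(2g) = 8.75 + 59.33 + 0.031 = 68.11 m.

h ≈ 68.11 m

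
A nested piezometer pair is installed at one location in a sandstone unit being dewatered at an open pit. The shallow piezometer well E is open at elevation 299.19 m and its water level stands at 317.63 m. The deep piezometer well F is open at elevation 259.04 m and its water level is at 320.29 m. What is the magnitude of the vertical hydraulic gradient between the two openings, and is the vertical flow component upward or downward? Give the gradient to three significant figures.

|i_v| ≈ 0.0663; vertical flow is upward

Total head at well E: h = 317.63 m (water level in the standpipe).
Total head at well F: h = 320.29 m.
Δh = h(well E) − h(well F) = 317.63 − 320.29 = -2.66 m.
Vertical separation Δz = 299.19 − 259.04 = 40.15 m.
|i_v| = |Δh| / Δz = 2.66 / 40.15 = 0.0663.
Head is higher in the deep piezometer, so vertical flow is upward (discharge condition).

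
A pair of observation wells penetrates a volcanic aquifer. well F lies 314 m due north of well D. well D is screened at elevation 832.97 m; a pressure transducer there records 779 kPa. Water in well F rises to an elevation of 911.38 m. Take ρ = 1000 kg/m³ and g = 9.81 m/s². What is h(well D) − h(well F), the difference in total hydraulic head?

Pressure head at well D: ψ = P/(ρg) = 779×1000 / (1000 × 9.81) = 79.41 m.
Total head at well D: h = z + ψ = 832.97 + 79.41 = 912.38 m.
Total head at well F: h = 911.38 m (water level in the piezometer is the total head).
Head difference: h(well D) − h(well F) = 912.38 − 911.38 = 1.00 m.

Δh ≈ 1.00 m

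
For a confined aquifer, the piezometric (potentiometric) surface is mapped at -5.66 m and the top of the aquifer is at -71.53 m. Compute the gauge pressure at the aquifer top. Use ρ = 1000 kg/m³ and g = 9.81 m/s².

Pressure head at the aquifer top: ψ = h − z = -5.66 − (-71.53) = 65.87 m.
P = ρgψ = 1000 × 9.81 × 65.87 = 646185 Pa ≈ 646 kPa.

P ≈ 646 kPa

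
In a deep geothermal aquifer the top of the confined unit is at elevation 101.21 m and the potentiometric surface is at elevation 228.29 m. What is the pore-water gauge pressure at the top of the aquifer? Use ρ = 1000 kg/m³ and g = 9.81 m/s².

Pressure head at the aquifer top: ψ = h − z = 228.29 − 101.21 = 127.08 m.
P = ρgψ = 1000 × 9.81 × 127.08 = 1246655 Pa ≈ 1250 kPa.

P ≈ 1250 kPa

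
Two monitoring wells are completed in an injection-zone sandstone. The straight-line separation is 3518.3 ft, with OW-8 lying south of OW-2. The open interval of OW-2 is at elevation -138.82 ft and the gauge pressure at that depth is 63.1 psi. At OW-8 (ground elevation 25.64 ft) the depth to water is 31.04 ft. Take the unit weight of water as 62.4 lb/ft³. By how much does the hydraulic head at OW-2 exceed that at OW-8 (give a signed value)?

Δh ≈ 12.20 ft

Pressure head at OW-2: ψ = 144·P/γ = 144 × 63.1 / 62.4 = 145.62 ft.
Total head at OW-2: h = z + ψ = -138.82 + 145.62 = 6.80 ft.
Total head at OW-8: h = 25.64 − 31.04 = -5.40 ft.
Head difference: h(OW-2) − h(OW-8) = 6.80 − (-5.40) = 12.20 ft.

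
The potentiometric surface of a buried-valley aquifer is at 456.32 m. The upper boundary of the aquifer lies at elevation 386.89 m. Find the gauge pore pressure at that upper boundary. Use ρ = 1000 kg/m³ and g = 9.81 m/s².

P ≈ 681 kPa

Pressure head at the aquifer top: ψ = h − z = 456.32 − 386.89 = 69.43 m.
P = ρgψ = 1000 × 9.81 × 69.43 = 681108 Pa ≈ 681 kPa.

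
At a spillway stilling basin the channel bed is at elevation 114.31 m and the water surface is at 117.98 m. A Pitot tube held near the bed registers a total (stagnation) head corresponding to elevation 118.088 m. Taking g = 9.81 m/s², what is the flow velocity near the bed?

Near the bed, under hydrostatic conditions, the piezometric head (z + ψ) equals the free-surface elevation, 117.98 m.
Velocity head = total − piezometric = 118.088 − 117.98 = 0.108 m.
v = √(2g·h_v) = √(2 × 9.81 × 0.108) = 1.46 m/s.

v ≈ 1.46 m/s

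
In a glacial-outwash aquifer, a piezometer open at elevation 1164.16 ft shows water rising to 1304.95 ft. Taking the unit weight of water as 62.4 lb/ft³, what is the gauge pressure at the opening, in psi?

Pressure head ψ = h − z = 1304.95 − 1164.16 = 140.79 ft.
P = γ·ψ / 144 = 62.4 × 140.79 / 144 = 61.0 psi.

P ≈ 61.0 psi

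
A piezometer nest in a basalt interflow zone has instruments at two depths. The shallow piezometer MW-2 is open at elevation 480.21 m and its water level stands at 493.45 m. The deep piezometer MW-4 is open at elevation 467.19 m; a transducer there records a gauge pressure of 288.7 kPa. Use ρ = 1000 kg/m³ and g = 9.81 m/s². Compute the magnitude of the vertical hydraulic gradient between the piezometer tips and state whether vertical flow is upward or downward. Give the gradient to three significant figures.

Total head at MW-2: h = 493.45 m (water level in the standpipe).
Pressure head at MW-4: ψ = P/(ρg) = 288.7×1000 / (1000 × 9.81) = 29.43 m.
Total head at MW-4: h = z + ψ = 467.19 + 29.43 = 496.62 m.
Δh = h(MW-2) − h(MW-4) = 493.45 − 496.62 = -3.17 m.
Vertical separation Δz = 480.21 − 467.19 = 13.02 m.
|i_v| = |Δh| / Δz = 3.17 / 13.02 = 0.243.
Head is higher in the deep piezometer, so vertical flow is upward (discharge condition).

|i_v| ≈ 0.243; vertical flow is upward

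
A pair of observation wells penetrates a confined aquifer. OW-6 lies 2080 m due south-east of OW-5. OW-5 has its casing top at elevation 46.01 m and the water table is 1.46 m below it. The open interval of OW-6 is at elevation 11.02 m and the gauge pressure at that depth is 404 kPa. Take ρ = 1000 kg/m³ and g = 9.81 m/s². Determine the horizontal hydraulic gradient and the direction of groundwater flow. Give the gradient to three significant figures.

i ≈ 0.00368; groundwater flows toward the north-west

Total head at OW-5: h = 46.01 − 1.46 = 44.55 m.
Pressure head at OW-6: ψ = P/(ρg) = 404×1000 / (1000 × 9.81) = 41.18 m.
Total head at OW-6: h = z + ψ = 11.02 + 41.18 = 52.20 m.
Head difference: h(OW-5) − h(OW-6) = 44.55 − 52.20 = -7.65 m.
Hydraulic gradient: i = |Δh| / L = 7.65 / 2080 = 0.00368.
Flow is from higher to lower head: from OW-6 toward OW-5, i.e. toward the north-west.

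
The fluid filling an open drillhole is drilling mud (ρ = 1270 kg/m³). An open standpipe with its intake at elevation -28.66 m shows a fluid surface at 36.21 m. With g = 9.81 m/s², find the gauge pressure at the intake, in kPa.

P ≈ 808 kPa

Pressure head ψ = h − z = 36.21 − (-28.66) = 64.87 m.
P = ρgψ = 1270 × 9.81 × 64.87 = 808196 Pa ≈ 808 kPa.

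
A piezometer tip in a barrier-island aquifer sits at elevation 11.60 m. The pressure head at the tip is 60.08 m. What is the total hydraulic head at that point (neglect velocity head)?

h = z + ψ = 11.60 + 60.08 = 71.68 m.

h ≈ 71.68 m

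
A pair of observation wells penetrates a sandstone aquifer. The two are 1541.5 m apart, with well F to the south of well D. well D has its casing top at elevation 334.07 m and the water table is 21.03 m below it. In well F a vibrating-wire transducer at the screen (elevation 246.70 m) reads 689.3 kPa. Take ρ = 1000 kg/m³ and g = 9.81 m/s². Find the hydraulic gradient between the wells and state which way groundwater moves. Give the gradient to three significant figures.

Total head at well D: h = 334.07 − 21.03 = 313.04 m.
Pressure head at well F: ψ = P/(ρg) = 689.3×1000 / (1000 × 9.81) = 70.27 m.
Total head at well F: h = z + ψ = 246.70 + 70.27 = 316.97 m.
Head difference: h(well D) − h(well F) = 313.04 − 316.97 = -3.93 m.
Hydraulic gradient: i = |Δh| / L = 3.93 / 1541.5 = 0.00255.
Flow is from higher to lower head: from well F toward well D, i.e. toward the north.

i ≈ 0.00255; groundwater flows toward the north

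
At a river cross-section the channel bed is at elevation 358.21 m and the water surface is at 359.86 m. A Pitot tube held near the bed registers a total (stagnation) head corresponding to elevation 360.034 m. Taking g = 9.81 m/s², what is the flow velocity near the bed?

Near the bed, under hydrostatic conditions, the piezometric head (z + ψ) equals the free-surface elevation, 359.86 m.
Velocity head = total − piezometric = 360.034 − 359.86 = 0.174 m.
v = √(2g·h_v) = √(2 × 9.81 × 0.174) = 1.85 m/s.

v ≈ 1.85 m/s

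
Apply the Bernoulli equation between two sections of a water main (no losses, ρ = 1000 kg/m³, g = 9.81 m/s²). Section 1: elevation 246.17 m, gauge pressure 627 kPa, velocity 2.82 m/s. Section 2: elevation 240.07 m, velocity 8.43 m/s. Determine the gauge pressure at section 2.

P₂ ≈ 655 kPa

Pressure head at 1: ψ₁ = P₁/(ρg) = 627×1000 / (1000 × 9.81) = 63.91 m.
Velocity heads: v₁²/2g = 2.82²/19.62 = 0.405 m; v₂²/2g = 8.43²/19.62 = 3.622 m.
Total head H = z₁ + ψ₁ + v₁²/2g = 246.17 + 63.91 + 0.405 = 310.48 m.
ψ₂ = H − z₂ − v₂²/2g = 310.48 − 240.07 − 3.622 = 66.79 m.
P₂ = ρgψ₂ = 1000 × 9.81 × 66.79 ≈ 655 kPa.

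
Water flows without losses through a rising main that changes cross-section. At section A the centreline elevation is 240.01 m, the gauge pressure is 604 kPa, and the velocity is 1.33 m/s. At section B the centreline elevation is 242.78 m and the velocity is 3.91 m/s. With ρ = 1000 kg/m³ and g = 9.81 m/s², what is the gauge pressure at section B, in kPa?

Pressure head at A: ψ₁ = P₁/(ρg) = 604×1000 / (1000 × 9.81) = 61.57 m.
Velocity heads: v₁²/2g = 1.33²/19.62 = 0.090 m; v₂²/2g = 3.91²/19.62 = 0.779 m.
Total head H = z₁ + ψ₁ + v₁²/2g = 240.01 + 61.57 + 0.090 = 301.67 m.
ψ₂ = H − z₂ − v₂²/2g = 301.67 − 242.78 − 0.779 = 58.11 m.
P₂ = ρgψ₂ = 1000 × 9.81 × 58.11 ≈ 570 kPa.

P₂ ≈ 570 kPa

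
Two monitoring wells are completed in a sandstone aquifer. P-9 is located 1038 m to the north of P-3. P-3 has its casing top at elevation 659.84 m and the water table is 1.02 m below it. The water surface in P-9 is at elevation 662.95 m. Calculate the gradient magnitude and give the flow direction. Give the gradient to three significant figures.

Total head at P-3: h = 659.84 − 1.02 = 658.82 m.
Total head at P-9: h = 662.95 m (water level in the piezometer is the total head).
Head difference: h(P-3) − h(P-9) = 658.82 − 662.95 = -4.13 m.
Hydraulic gradient: i = |Δh| / L = 4.13 / 1038 = 0.00398.
Flow is from higher to lower head: from P-9 toward P-3, i.e. toward the south.

i ≈ 0.00398; groundwater flows toward the south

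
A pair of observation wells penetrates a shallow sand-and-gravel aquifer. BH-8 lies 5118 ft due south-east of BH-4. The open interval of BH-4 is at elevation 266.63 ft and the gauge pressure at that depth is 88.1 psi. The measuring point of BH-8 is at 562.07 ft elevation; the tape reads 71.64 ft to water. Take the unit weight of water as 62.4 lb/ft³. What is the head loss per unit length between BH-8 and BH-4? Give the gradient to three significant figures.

Pressure head at BH-4: ψ = 144·P/γ = 144 × 88.1 / 62.4 = 203.31 ft.
Total head at BH-4: h = z + ψ = 266.63 + 203.31 = 469.94 ft.
Total head at BH-8: h = 562.07 − 71.64 = 490.43 ft.
Head difference: h(BH-4) − h(BH-8) = 469.94 − 490.43 = -20.49 ft.
Hydraulic gradient: i = |Δh| / L = 20.49 / 5118 = 0.00400.

i ≈ 0.00400 ft/ft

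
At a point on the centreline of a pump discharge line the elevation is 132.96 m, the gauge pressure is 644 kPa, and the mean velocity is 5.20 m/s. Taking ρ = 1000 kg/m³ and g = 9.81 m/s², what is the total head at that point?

Pressure head ψ = P/(ρg) = 644×1000 / (1000 × 9.81) = 65.65 m.
Velocity head = v²/(2g) = 5.20² / (2 × 9.81) = 1.378 m.
h = z + ψ + v²/(2g) = 132.96 + 65.65 + 1.378 = 199.99 m.

h ≈ 199.99 m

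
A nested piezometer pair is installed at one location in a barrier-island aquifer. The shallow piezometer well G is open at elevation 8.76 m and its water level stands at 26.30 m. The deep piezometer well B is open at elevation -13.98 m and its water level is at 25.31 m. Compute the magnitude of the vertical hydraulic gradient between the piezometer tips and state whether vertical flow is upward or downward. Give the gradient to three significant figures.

Total head at well G: h = 26.30 m (water level in the standpipe).
Total head at well B: h = 25.31 m.
Δh = h(well G) − h(well B) = 26.30 − 25.31 = 0.99 m.
Vertical separation Δz = 8.76 − (-13.98) = 22.74 m.
|i_v| = |Δh| / Δz = 0.99 / 22.74 = 0.0435.
Head is higher in the shallow piezometer, so vertical flow is downward (recharge condition).

|i_v| ≈ 0.0435; vertical flow is downward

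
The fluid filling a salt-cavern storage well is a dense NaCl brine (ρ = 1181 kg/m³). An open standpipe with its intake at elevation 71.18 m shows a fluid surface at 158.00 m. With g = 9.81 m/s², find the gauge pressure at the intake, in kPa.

Pressure head ψ = h − z = 158.00 − 71.18 = 86.82 m.
P = ρgψ = 1181 × 9.81 × 86.82 = 1005863 Pa ≈ 1010 kPa.

P ≈ 1010 kPa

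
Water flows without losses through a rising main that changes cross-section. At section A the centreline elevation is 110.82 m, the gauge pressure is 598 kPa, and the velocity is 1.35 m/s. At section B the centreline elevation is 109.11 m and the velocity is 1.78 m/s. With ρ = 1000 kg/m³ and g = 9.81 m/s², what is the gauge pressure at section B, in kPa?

Pressure head at A: ψ₁ = P₁/(ρg) = 598×1000 / (1000 × 9.81) = 60.96 m.
Velocity heads: v₁²/2g = 1.35²/19.62 = 0.093 m; v₂²/2g = 1.78²/19.62 = 0.161 m.
Total head H = z₁ + ψ₁ + v₁²/2g = 110.82 + 60.96 + 0.093 = 171.87 m.
ψ₂ = H − z₂ − v₂²/2g = 171.87 − 109.11 − 0.161 = 62.60 m.
P₂ = ρgψ₂ = 1000 × 9.81 × 62.60 ≈ 614 kPa.

P₂ ≈ 614 kPa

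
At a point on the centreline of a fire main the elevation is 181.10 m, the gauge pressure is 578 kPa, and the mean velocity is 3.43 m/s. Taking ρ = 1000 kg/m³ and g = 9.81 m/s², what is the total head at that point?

h ≈ 240.62 m

Pressure head ψ = P/(ρg) = 578×1000 / (1000 × 9.81) = 58.92 m.
Velocity head = v²/(2g) = 3.43² / (2 × 9.81) = 0.600 m.
h = z + ψ + v²/(2g) = 181.10 + 58.92 + 0.600 = 240.62 m.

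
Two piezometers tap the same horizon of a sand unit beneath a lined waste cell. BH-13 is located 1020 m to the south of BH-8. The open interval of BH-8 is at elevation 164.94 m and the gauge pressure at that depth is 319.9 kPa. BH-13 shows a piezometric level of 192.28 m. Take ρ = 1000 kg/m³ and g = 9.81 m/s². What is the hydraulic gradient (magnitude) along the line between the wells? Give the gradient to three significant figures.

Pressure head at BH-8: ψ = P/(ρg) = 319.9×1000 / (1000 × 9.81) = 32.61 m.
Total head at BH-8: h = z + ψ = 164.94 + 32.61 = 197.55 m.
Total head at BH-13: h = 192.28 m (water level in the piezometer is the total head).
Head difference: h(BH-8) − h(BH-13) = 197.55 − 192.28 = 5.27 m.
Hydraulic gradient: i = |Δh| / L = 5.27 / 1020 = 0.00517.

i ≈ 0.00517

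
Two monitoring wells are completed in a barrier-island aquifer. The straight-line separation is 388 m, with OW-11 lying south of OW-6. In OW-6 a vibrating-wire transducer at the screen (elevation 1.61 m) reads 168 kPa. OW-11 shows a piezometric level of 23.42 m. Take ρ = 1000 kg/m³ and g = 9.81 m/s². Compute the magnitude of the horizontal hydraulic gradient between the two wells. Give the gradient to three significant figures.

Pressure head at OW-6: ψ = P/(ρg) = 168×1000 / (1000 × 9.81) = 17.13 m.
Total head at OW-6: h = z + ψ = 1.61 + 17.13 = 18.74 m.
Total head at OW-11: h = 23.42 m (water level in the piezometer is the total head).
Head difference: h(OW-6) − h(OW-11) = 18.74 − 23.42 = -4.68 m.
Hydraulic gradient: i = |Δh| / L = 4.68 / 388 = 0.0121.

i ≈ 0.0121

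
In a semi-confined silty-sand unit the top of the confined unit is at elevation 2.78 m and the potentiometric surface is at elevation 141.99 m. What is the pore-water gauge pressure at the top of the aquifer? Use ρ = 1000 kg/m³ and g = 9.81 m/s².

Pressure head at the aquifer top: ψ = h − z = 141.99 − 2.78 = 139.21 m.
P = ρgψ = 1000 × 9.81 × 139.21 = 1365650 Pa ≈ 1370 kPa.

P ≈ 1370 kPa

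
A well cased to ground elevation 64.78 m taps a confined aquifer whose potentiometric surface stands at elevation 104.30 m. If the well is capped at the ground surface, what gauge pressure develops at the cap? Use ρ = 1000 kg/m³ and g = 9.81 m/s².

P ≈ 388 kPa

Head above the cap: Δh = 104.30 − 64.78 = 39.52 m.
P = ρgΔh = 1000 × 9.81 × 39.52 = 387691 Pa ≈ 388 kPa.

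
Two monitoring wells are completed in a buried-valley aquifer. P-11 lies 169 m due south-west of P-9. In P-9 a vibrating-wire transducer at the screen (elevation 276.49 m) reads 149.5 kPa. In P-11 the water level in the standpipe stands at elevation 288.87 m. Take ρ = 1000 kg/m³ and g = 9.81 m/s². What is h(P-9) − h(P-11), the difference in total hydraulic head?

Pressure head at P-9: ψ = P/(ρg) = 149.5×1000 / (1000 × 9.81) = 15.24 m.
Total head at P-9: h = z + ψ = 276.49 + 15.24 = 291.73 m.
Total head at P-11: h = 288.87 m (water level in the piezometer is the total head).
Head difference: h(P-9) − h(P-11) = 291.73 − 288.87 = 2.86 m.

Δh ≈ 2.86 m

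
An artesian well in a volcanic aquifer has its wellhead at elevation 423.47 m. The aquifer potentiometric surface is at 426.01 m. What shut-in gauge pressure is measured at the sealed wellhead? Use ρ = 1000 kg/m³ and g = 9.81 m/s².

Head above the cap: Δh = 426.01 − 423.47 = 2.54 m.
P = ρgΔh = 1000 × 9.81 × 2.54 = 24917 Pa ≈ 24.9 kPa.

P ≈ 24.9 kPa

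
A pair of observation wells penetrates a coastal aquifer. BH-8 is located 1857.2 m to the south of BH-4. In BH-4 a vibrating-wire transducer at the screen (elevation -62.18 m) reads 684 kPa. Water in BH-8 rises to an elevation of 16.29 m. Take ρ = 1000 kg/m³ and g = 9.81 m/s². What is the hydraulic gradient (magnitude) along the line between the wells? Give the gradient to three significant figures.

Pressure head at BH-4: ψ = P/(ρg) = 684×1000 / (1000 × 9.81) = 69.72 m.
Total head at BH-4: h = z + ψ = -62.18 + 69.72 = 7.54 m.
Total head at BH-8: h = 16.29 m (water level in the piezometer is the total head).
Head difference: h(BH-4) − h(BH-8) = 7.54 − 16.29 = -8.75 m.
Hydraulic gradient: i = |Δh| / L = 8.75 / 1857.2 = 0.00471.

i ≈ 0.00471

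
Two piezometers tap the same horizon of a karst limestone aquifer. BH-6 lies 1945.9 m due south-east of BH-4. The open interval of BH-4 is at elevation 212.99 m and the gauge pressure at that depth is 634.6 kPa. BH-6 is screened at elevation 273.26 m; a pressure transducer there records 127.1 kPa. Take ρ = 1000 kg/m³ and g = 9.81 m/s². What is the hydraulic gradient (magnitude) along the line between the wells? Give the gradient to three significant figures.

i ≈ 0.00439

Pressure head at BH-4: ψ = P/(ρg) = 634.6×1000 / (1000 × 9.81) = 64.69 m.
Total head at BH-4: h = z + ψ = 212.99 + 64.69 = 277.68 m.
Pressure head at BH-6: ψ = P/(ρg) = 127.1×1000 / (1000 × 9.81) = 12.96 m.
Total head at BH-6: h = z + ψ = 273.26 + 12.96 = 286.22 m.
Head difference: h(BH-4) − h(BH-6) = 277.68 − 286.22 = -8.54 m.
Hydraulic gradient: i = |Δh| / L = 8.54 / 1945.9 = 0.00439.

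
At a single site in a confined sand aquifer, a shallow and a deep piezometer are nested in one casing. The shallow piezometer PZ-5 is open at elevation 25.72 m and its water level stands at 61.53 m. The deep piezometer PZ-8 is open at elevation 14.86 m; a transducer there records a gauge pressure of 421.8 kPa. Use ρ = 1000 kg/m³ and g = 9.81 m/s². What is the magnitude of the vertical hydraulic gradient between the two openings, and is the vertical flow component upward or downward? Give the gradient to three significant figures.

|i_v| ≈ 0.338; vertical flow is downward

Total head at PZ-5: h = 61.53 m (water level in the standpipe).
Pressure head at PZ-8: ψ = P/(ρg) = 421.8×1000 / (1000 × 9.81) = 43.00 m.
Total head at PZ-8: h = z + ψ = 14.86 + 43.00 = 57.86 m.
Δh = h(PZ-5) − h(PZ-8) = 61.53 − 57.86 = 3.67 m.
Vertical separation Δz = 25.72 − 14.86 = 10.86 m.
|i_v| = |Δh| / Δz = 3.67 / 10.86 = 0.338.
Head is higher in the shallow piezometer, so vertical flow is downward (recharge condition).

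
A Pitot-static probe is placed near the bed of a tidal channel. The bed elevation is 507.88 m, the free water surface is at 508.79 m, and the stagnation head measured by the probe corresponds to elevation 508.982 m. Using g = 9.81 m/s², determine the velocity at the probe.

Near the bed, under hydrostatic conditions, the piezometric head (z + ψ) equals the free-surface elevation, 508.79 m.
Velocity head = total − piezometric = 508.982 − 508.79 = 0.192 m.
v = √(2g·h_v) = √(2 × 9.81 × 0.192) = 1.94 m/s.

v ≈ 1.94 m/s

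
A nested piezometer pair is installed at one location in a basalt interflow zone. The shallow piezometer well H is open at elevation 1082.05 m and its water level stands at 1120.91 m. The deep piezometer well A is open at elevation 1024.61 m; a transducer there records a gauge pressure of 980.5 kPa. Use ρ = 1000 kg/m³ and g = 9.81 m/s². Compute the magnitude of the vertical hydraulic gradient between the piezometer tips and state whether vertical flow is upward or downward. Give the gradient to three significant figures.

Total head at well H: h = 1120.91 m (water level in the standpipe).
Pressure head at well A: ψ = P/(ρg) = 980.5×1000 / (1000 × 9.81) = 99.95 m.
Total head at well A: h = z + ψ = 1024.61 + 99.95 = 1124.56 m.
Δh = h(well H) − h(well A) = 1120.91 − 1124.56 = -3.65 m.
Vertical separation Δz = 1082.05 − 1024.61 = 57.44 m.
|i_v| = |Δh| / Δz = 3.65 / 57.44 = 0.0635.
Head is higher in the deep piezometer, so vertical flow is upward (discharge condition).

|i_v| ≈ 0.0635; vertical flow is upward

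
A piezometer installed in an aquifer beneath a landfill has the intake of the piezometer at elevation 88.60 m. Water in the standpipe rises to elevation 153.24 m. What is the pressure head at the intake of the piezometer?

Total head h = 153.24 m (the water-surface elevation in the piezometer).
Pressure head ψ = h − z = 153.24 − 88.60 = 64.64 m.

ψ ≈ 64.64 m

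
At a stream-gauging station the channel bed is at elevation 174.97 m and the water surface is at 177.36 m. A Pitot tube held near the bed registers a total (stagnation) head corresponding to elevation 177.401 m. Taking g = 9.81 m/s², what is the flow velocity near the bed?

v ≈ 0.897 m/s

Near the bed, under hydrostatic conditions, the piezometric head (z + ψ) equals the free-surface elevation, 177.36 m.
Velocity head = total − piezometric = 177.401 − 177.36 = 0.041 m.
v = √(2g·h_v) = √(2 × 9.81 × 0.041) = 0.897 m/s.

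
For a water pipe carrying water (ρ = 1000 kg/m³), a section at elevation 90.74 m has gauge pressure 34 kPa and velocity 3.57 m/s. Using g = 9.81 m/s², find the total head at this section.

h ≈ 94.86 m

Pressure head ψ = P/(ρg) = 34×1000 / (1000 × 9.81) = 3.47 m.
Velocity head = v²/(2g) = 3.57² / (2 × 9.81) = 0.650 m.
h = z + ψ + v²/(2g) = 90.74 + 3.47 + 0.650 = 94.86 m.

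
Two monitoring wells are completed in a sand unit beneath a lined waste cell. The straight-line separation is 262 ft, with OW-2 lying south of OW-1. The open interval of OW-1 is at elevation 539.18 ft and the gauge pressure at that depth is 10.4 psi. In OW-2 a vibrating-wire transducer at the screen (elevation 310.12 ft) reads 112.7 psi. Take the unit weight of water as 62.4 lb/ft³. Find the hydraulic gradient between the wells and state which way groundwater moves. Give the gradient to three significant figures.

Pressure head at OW-1: ψ = 144·P/γ = 144 × 10.4 / 62.4 = 24.00 ft.
Total head at OW-1: h = z + ψ = 539.18 + 24.00 = 563.18 ft.
Pressure head at OW-2: ψ = 144·P/γ = 144 × 112.7 / 62.4 = 260.08 ft.
Total head at OW-2: h = z + ψ = 310.12 + 260.08 = 570.20 ft.
Head difference: h(OW-1) − h(OW-2) = 563.18 − 570.20 = -7.02 ft.
Hydraulic gradient: i = |Δh| / L = 7.02 / 262 = 0.0268.
Flow is from higher to lower head: from OW-2 toward OW-1, i.e. toward the north.

i ≈ 0.0268; groundwater flows toward the north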